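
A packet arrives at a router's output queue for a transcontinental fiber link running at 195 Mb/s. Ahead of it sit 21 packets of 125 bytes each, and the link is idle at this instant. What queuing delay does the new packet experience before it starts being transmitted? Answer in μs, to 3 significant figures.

108 μs

Each queued packet: L/R = 1000/195000000 = 5.12821 μs.
21 queued → 107.692 μs.
Queuing delay = 108 μs.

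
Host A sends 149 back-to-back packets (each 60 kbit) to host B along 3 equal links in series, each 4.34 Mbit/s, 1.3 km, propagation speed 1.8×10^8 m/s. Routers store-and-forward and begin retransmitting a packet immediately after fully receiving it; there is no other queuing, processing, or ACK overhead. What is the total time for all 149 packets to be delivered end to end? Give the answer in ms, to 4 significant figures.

Per-hop transmission t_tx = L/R = 60000/4340000 = 13.8249 ms.
Per-hop propagation t_prop = 1300/180000000 = 0.00722222 ms.
Pipeline fill: first packet needs 3·t_tx to clear all hops; remaining 148 packets each add one t_tx.
Total = (3+149-1)·t_tx + 3·t_prop = 151·13.8249 + 3·0.00722222 = 2088 ms.

2088 ms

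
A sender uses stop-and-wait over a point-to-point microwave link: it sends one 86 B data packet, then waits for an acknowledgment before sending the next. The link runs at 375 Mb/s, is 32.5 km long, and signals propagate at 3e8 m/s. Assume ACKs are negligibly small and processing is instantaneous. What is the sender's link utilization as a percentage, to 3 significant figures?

t_tx = L/R = 688/375000000 = 1.83467e-06 s.
t_prop = 32500/300000000 = 0.000108333 s; RTT = 0.000216667 s.
Cycle = t_tx + RTT = 0.000218501 s.
Utilization = t_tx / cycle = 1.83467e-06/0.000218501 = 0.840 %.

0.840 %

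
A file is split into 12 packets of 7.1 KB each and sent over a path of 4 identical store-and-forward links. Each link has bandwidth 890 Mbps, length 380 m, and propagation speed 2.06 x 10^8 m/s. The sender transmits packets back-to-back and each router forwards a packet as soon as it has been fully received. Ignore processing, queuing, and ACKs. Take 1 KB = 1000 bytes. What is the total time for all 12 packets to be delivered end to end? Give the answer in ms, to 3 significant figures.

Per-hop transmission t_tx = L/R = 56800/890000000 = 0.0638202 ms.
Per-hop propagation t_prop = 380/206000000 = 0.00184466 ms.
Pipeline fill: first packet needs 4·t_tx to clear all hops; remaining 11 packets each add one t_tx.
Total = (4+12-1)·t_tx + 4·t_prop = 15·0.0638202 + 4·0.00184466 = 0.965 ms.

0.965 ms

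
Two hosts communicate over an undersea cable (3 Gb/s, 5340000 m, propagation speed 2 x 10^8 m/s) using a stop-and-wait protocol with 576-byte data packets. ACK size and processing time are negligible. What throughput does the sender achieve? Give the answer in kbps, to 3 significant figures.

86.3 kbps

t_tx = L/R = 4608/3000000000 = 1.536e-06 s.
t_prop = 5340000/200000000 = 0.0267 s; RTT = 0.0534 s.
Cycle = t_tx + RTT = 0.0534015 s.
Throughput = L / cycle = 4608 / 0.0534015 = 86.3 kbps.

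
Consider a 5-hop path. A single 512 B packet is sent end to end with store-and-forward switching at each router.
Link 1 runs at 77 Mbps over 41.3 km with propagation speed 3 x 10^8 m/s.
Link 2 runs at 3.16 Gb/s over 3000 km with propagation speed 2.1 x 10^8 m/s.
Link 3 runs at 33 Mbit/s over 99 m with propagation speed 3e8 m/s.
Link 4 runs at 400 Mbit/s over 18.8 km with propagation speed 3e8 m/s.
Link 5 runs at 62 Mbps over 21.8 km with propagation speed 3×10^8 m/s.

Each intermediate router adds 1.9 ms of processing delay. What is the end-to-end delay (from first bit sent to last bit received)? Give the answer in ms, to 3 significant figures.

L = 512 × 8 = 4096 bits.
Transmission delays (L/R per hop): 0.0531948, 0.0012962, 0.124121, 0.01024, 0.0660645 ms; sum = 0.254917 ms.
Propagation delays (d/s per hop): 0.137667, 14.2857, 0.00033, 0.0626667, 0.0726667 ms; sum = 14.559 ms.
Processing at 4 router(s): 4 × 1.9 ms = 7.6 ms.
End-to-end = 22.4 ms.

22.4 ms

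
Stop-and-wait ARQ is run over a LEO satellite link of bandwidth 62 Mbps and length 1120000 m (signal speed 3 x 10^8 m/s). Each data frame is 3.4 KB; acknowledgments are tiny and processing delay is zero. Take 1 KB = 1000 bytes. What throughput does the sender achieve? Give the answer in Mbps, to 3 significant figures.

3.44 Mbps

t_tx = L/R = 27200/62000000 = 0.00043871 s.
t_prop = 1120000/300000000 = 0.00373333 s; RTT = 0.00746667 s.
Cycle = t_tx + RTT = 0.00790538 s.
Throughput = L / cycle = 27200 / 0.00790538 = 3.44 Mbps.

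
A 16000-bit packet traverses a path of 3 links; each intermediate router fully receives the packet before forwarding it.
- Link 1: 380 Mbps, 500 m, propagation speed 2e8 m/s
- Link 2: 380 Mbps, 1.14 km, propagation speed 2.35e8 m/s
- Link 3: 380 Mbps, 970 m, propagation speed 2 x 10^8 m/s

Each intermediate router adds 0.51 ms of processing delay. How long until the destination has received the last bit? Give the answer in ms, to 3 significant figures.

Transmission delay per hop = L/R = 16000/380000000 = 0.0421053 ms; 3 hops → 0.126316 ms.
Propagation delays (d/s per hop): 0.0025, 0.00485106, 0.00485 ms; sum = 0.0122011 ms.
Processing at 2 router(s): 2 × 0.51 ms = 1.02 ms.
End-to-end = 1.16 ms.

1.16 ms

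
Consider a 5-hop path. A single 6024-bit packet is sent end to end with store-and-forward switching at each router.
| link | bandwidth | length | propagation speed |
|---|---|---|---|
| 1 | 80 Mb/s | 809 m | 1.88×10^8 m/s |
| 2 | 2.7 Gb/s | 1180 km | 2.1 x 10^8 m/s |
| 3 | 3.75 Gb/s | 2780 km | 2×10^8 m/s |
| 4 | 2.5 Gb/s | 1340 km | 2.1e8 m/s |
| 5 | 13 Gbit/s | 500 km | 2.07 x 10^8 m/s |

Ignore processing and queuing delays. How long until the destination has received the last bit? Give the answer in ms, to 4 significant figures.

28.40 ms

Transmission delays (L/R per hop): 0.0753, 0.00223111, 0.0016064, 0.0024096, 0.000463385 ms; sum = 0.0820105 ms.
Propagation delays (d/s per hop): 0.00430319, 5.61905, 13.9, 6.38095, 2.41546 ms; sum = 28.3198 ms.
End-to-end = 28.40 ms.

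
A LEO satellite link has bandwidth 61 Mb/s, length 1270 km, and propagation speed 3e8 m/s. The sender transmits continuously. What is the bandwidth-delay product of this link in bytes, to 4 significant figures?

32280 bytes

Propagation delay = 1270000 / 300000000 = 0.00423333 s.
BDP = R × t_prop = 61000000 × 0.00423333 = 258233 bits.
In bytes: 258233/8 = 32280 bytes.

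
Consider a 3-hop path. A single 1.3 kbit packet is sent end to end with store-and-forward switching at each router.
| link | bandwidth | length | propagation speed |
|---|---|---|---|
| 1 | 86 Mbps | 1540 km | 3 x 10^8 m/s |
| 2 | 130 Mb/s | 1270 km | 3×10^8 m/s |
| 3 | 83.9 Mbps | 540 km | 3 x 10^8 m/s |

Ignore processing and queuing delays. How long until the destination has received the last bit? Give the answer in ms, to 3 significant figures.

11.2 ms

L = 1300 bits.
Transmission delays (L/R per hop): 0.0151163, 0.01, 0.0154946 ms; sum = 0.0406109 ms.
Propagation delays (d/s per hop): 5.13333, 4.23333, 1.8 ms; sum = 11.1667 ms.
End-to-end = 11.2 ms.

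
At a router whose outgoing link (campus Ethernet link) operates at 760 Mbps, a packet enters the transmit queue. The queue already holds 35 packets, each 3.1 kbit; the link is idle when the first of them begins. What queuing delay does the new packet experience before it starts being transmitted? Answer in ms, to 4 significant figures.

Each queued packet: L/R = 3100/760000000 = 0.00407895 ms.
35 queued → 0.142763 ms.
Queuing delay = 0.1428 ms.

0.1428 ms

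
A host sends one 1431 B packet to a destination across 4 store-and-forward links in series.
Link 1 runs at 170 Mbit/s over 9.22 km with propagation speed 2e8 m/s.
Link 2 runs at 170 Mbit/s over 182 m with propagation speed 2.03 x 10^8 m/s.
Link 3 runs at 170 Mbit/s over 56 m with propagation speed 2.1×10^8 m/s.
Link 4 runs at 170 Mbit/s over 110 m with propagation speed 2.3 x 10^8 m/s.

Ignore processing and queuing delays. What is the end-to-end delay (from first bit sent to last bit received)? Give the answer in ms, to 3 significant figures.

0.317 ms

L = 1431 × 8 = 11448 bits.
Transmission delay per hop = L/R = 11448/170000000 = 0.0673412 ms; 4 hops → 0.269365 ms.
Propagation delays (d/s per hop): 0.0461, 0.000896552, 0.000266667, 0.000478261 ms; sum = 0.0477415 ms.
End-to-end = 0.317 ms.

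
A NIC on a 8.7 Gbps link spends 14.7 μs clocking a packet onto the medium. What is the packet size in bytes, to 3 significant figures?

16000 bytes

L = R × t_tx = 8700000000 b/s × 1.47e-05 s = 127890 bits.
In bytes: 127890 / 8 = 16000 bytes.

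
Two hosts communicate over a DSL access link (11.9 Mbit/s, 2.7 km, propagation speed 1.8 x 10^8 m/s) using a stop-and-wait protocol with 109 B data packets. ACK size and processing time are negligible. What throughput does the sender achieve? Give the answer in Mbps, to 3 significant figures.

8.44 Mbps

t_tx = L/R = 872/11900000 = 7.32773e-05 s.
t_prop = 2700/180000000 = 1.5e-05 s; RTT = 3e-05 s.
Cycle = t_tx + RTT = 0.000103277 s.
Throughput = L / cycle = 872 / 0.000103277 = 8.44 Mbps.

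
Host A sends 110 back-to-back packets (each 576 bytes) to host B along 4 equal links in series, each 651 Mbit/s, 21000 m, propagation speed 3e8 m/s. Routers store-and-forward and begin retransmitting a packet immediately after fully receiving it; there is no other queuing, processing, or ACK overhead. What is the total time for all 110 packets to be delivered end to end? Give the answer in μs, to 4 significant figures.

Per-hop transmission t_tx = L/R = 4608/651000000 = 7.07834 μs.
Per-hop propagation t_prop = 21000/300000000 = 70 μs.
Pipeline fill: first packet needs 4·t_tx to clear all hops; remaining 109 packets each add one t_tx.
Total = (4+110-1)·t_tx + 4·t_prop = 113·7.07834 + 4·70 = 1080 μs.

1080 μs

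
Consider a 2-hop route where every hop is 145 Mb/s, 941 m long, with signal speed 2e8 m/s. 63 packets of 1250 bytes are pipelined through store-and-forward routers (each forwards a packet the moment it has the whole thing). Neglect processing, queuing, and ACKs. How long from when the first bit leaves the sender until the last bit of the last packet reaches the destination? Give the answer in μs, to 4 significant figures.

4423 μs

Per-hop transmission t_tx = L/R = 10000/145000000 = 68.9655 μs.
Per-hop propagation t_prop = 941/200000000 = 4.705 μs.
Pipeline fill: first packet needs 2·t_tx to clear all hops; remaining 62 packets each add one t_tx.
Total = (2+63-1)·t_tx + 2·t_prop = 64·68.9655 + 2·4.705 = 4423 μs.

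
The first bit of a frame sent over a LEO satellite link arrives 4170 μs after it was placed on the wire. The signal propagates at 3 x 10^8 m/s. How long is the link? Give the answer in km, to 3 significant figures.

d = s × t_prop = 300000000 × 0.00417 = 1250 km.

1250 km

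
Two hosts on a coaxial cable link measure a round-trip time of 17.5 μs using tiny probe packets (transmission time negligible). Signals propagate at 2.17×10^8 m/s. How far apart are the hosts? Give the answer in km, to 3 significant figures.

One-way propagation = RTT/2 = 8.75 μs.
d = s × t = 217000000 × 8.75e-06 = 1.90 km.

1.90 km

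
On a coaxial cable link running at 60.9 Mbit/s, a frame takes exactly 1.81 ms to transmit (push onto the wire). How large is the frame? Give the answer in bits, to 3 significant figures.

110000 bits

L = R × t_tx = 60900000 b/s × 0.00181 s = 110229 bits.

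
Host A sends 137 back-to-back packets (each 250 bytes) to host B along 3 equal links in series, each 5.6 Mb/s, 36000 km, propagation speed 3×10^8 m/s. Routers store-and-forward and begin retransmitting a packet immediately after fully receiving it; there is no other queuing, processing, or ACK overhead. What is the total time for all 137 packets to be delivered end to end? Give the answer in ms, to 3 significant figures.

410 ms

Per-hop transmission t_tx = L/R = 2000/5600000 = 0.357143 ms.
Per-hop propagation t_prop = 36000000/300000000 = 120 ms.
Pipeline fill: first packet needs 3·t_tx to clear all hops; remaining 136 packets each add one t_tx.
Total = (3+137-1)·t_tx + 3·t_prop = 139·0.357143 + 3·120 = 410 ms.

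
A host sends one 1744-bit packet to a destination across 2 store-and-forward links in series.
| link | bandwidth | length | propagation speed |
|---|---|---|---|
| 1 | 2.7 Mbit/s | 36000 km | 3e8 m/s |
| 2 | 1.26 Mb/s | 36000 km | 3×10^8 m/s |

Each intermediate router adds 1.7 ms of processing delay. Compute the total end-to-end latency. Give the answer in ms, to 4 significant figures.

243.7 ms

Transmission delays (L/R per hop): 0.645926, 1.38413 ms; sum = 2.03005 ms.
Propagation delays (d/s per hop): 120, 120 ms; sum = 240 ms.
Processing at 1 router(s): 1 × 1.7 ms = 1.7 ms.
End-to-end = 243.7 ms.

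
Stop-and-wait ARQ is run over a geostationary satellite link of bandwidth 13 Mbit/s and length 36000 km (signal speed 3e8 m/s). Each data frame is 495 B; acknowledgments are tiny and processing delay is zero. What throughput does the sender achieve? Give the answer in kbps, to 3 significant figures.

16.5 kbps

t_tx = L/R = 3960/13000000 = 0.000304615 s.
t_prop = 36000000/300000000 = 0.12 s; RTT = 0.24 s.
Cycle = t_tx + RTT = 0.240305 s.
Throughput = L / cycle = 3960 / 0.240305 = 16.5 kbps.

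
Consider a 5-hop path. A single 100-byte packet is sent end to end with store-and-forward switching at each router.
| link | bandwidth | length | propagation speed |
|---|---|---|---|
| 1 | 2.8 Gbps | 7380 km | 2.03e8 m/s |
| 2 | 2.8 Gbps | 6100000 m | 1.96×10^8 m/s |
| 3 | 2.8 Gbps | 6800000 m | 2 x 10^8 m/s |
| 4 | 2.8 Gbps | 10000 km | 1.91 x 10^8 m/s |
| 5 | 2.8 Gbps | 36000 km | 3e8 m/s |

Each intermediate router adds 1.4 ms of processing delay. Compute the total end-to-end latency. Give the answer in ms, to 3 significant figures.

L = 100 × 8 = 800 bits.
Transmission delay per hop = L/R = 800/2800000000 = 0.000285714 ms; 5 hops → 0.00142857 ms.
Propagation delays (d/s per hop): 36.3547, 31.1224, 34, 52.356, 120 ms; sum = 273.833 ms.
Processing at 4 router(s): 4 × 1.4 ms = 5.6 ms.
End-to-end = 279 ms.

279 ms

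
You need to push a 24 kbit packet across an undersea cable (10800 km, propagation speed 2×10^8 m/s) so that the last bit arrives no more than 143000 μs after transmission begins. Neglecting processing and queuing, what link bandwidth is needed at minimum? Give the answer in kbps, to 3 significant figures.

270 kbps

Propagation delay = 10800000 / 200000000 = 54000 μs.
Transmission budget = 143000 − 54000 = 89000 μs.
R ≥ L / t_tx = 24000 bits / 0.089 s = 270 kbps.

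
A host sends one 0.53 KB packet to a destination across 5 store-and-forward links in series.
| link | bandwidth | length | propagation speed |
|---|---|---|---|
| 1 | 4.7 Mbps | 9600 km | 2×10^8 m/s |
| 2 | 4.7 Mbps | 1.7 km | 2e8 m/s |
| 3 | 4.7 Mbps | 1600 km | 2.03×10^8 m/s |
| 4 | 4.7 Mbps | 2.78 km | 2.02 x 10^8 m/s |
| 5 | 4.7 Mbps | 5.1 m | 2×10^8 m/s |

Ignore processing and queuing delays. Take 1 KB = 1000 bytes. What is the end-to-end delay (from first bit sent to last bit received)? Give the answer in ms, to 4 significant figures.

L = 4240 bits.
Transmission delay per hop = L/R = 4240/4700000 = 0.902128 ms; 5 hops → 4.51064 ms.
Propagation delays (d/s per hop): 48, 0.0085, 7.88177, 0.0137624, 2.55e-05 ms; sum = 55.9041 ms.
End-to-end = 60.41 ms.

60.41 ms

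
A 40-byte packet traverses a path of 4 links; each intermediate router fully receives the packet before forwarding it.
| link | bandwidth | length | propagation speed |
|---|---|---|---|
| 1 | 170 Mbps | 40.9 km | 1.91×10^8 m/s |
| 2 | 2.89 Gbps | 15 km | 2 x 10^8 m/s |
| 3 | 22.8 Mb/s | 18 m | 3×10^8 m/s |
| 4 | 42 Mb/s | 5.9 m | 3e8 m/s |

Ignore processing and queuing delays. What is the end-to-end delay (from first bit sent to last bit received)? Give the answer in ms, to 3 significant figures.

0.313 ms

L = 40 × 8 = 320 bits.
Transmission delays (L/R per hop): 0.00188235, 0.000110727, 0.0140351, 0.00761905 ms; sum = 0.0236472 ms.
Propagation delays (d/s per hop): 0.214136, 0.075, 6e-05, 1.96667e-05 ms; sum = 0.289216 ms.
End-to-end = 0.313 ms.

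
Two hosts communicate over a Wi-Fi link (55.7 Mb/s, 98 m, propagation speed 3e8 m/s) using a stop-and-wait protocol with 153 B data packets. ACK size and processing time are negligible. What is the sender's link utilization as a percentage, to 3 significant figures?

97.1 %

t_tx = L/R = 1224/55700000 = 2.19749e-05 s.
t_prop = 98/300000000 = 3.26667e-07 s; RTT = 6.53333e-07 s.
Cycle = t_tx + RTT = 2.26282e-05 s.
Utilization = t_tx / cycle = 2.19749e-05/2.26282e-05 = 97.1 %.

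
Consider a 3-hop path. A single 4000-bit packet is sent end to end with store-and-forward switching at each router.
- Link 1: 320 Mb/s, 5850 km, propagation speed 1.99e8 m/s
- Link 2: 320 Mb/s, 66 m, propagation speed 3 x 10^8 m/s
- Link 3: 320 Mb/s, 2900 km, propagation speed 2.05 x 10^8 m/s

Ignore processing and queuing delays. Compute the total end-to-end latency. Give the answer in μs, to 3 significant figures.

43600 μs

Transmission delay per hop = L/R = 4000/320000000 = 12.5 μs; 3 hops → 37.5 μs.
Propagation delays (d/s per hop): 29397, 0.22, 14146.3 μs; sum = 43543.5 μs.
End-to-end = 43600 μs.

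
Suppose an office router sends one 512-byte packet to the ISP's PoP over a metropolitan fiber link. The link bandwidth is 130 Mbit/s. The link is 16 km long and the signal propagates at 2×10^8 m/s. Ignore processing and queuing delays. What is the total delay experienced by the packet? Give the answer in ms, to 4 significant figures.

0.1115 ms

L = 512 × 8 = 4096 bits.
Transmission delay = L/R = 4096 / 130000000 = 0.0315077 ms.
Propagation delay = d/s = 16000 m / 200000000 m/s = 0.08 ms.
Total = 0.1115 ms.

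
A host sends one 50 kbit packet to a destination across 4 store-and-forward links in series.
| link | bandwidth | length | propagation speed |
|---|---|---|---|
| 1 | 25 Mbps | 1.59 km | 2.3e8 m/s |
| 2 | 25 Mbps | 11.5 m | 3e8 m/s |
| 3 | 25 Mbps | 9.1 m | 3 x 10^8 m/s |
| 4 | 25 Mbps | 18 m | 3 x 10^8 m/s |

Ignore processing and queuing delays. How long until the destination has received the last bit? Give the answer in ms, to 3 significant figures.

L = 50000 bits.
Transmission delay per hop = L/R = 50000/25000000 = 2 ms; 4 hops → 8 ms.
Propagation delays (d/s per hop): 0.00691304, 3.83333e-05, 3.03333e-05, 6e-05 ms; sum = 0.00704171 ms.
End-to-end = 8.01 ms.

8.01 ms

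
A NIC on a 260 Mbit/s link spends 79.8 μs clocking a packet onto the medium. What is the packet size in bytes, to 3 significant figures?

2590 bytes

L = R × t_tx = 260000000 b/s × 7.98e-05 s = 20748 bits.
In bytes: 20748 / 8 = 2590 bytes.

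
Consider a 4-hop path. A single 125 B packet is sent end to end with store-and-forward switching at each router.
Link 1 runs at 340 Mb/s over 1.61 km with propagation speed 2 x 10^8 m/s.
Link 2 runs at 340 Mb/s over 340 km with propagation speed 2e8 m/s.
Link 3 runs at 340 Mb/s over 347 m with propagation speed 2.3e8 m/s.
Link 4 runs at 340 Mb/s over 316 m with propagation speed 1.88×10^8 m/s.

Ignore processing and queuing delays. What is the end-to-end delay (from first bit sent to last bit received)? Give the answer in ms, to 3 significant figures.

L = 125 × 8 = 1000 bits.
Transmission delay per hop = L/R = 1000/340000000 = 0.00294118 ms; 4 hops → 0.0117647 ms.
Propagation delays (d/s per hop): 0.00805, 1.7, 0.0015087, 0.00168085 ms; sum = 1.71124 ms.
End-to-end = 1.72 ms.

1.72 ms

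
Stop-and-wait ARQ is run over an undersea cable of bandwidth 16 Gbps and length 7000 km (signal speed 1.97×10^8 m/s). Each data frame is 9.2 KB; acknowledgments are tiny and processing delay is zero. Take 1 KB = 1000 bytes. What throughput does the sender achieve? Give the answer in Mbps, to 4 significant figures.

t_tx = L/R = 73600/16000000000 = 4.6e-06 s.
t_prop = 7000000/197000000 = 0.035533 s; RTT = 0.071066 s.
Cycle = t_tx + RTT = 0.0710706 s.
Throughput = L / cycle = 73600 / 0.0710706 = 1.036 Mbps.

1.036 Mbps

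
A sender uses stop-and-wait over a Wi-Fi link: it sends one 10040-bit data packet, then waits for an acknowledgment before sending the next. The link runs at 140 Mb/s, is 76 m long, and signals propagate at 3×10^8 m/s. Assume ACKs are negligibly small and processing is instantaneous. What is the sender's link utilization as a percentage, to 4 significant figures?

t_tx = L/R = 10040/140000000 = 7.17143e-05 s.
t_prop = 76/300000000 = 2.53333e-07 s; RTT = 5.06667e-07 s.
Cycle = t_tx + RTT = 7.2221e-05 s.
Utilization = t_tx / cycle = 7.17143e-05/7.2221e-05 = 99.30 %.

99.30 %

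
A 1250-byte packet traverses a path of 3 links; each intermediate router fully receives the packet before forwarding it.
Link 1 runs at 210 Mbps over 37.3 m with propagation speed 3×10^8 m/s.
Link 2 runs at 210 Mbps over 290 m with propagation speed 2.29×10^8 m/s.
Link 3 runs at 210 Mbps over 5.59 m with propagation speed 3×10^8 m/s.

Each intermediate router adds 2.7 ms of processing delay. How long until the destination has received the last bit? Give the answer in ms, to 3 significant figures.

L = 1250 × 8 = 10000 bits.
Transmission delay per hop = L/R = 10000/210000000 = 0.047619 ms; 3 hops → 0.142857 ms.
Propagation delays (d/s per hop): 0.000124333, 0.00126638, 1.86333e-05 ms; sum = 0.00140934 ms.
Processing at 2 router(s): 2 × 2.7 ms = 5.4 ms.
End-to-end = 5.54 ms.

5.54 ms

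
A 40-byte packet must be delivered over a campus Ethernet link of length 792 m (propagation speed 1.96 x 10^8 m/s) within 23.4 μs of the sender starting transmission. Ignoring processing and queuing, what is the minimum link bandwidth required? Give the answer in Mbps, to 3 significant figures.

L = 320 bits.
Propagation delay = 792 / 196000000 = 4.04082 μs.
Transmission budget = 23.4 − 4.04082 = 19.3592 μs.
R ≥ L / t_tx = 320 bits / 1.93592e-05 s = 16.5 Mbps.

16.5 Mbps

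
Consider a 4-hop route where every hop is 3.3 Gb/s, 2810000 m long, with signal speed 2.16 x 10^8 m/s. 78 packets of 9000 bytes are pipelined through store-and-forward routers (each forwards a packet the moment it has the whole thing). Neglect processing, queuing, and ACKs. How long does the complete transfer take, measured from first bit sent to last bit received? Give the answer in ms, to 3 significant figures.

Per-hop transmission t_tx = L/R = 72000/3300000000 = 0.0218182 ms.
Per-hop propagation t_prop = 2810000/216000000 = 13.0093 ms.
Pipeline fill: first packet needs 4·t_tx to clear all hops; remaining 77 packets each add one t_tx.
Total = (4+78-1)·t_tx + 4·t_prop = 81·0.0218182 + 4·13.0093 = 53.8 ms.

53.8 ms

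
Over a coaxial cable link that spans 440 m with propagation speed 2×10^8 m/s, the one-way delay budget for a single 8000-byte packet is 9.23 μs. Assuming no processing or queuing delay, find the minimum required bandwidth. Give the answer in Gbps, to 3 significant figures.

L = 64000 bits.
Propagation delay = 440 / 200000000 = 2.2 μs.
Transmission budget = 9.23 − 2.2 = 7.03 μs.
R ≥ L / t_tx = 64000 bits / 7.03e-06 s = 9.10 Gbps.

9.10 Gbps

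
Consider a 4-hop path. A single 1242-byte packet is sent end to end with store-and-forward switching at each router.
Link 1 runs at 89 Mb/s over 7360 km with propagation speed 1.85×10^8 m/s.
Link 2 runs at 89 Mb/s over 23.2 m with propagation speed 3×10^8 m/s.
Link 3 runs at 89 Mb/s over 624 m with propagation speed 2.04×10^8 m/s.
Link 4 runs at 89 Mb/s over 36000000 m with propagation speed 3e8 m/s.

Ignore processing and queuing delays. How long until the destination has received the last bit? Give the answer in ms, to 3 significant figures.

160 ms

L = 1242 × 8 = 9936 bits.
Transmission delay per hop = L/R = 9936/89000000 = 0.11164 ms; 4 hops → 0.446562 ms.
Propagation delays (d/s per hop): 39.7838, 7.73333e-05, 0.00305882, 120 ms; sum = 159.787 ms.
End-to-end = 160 ms.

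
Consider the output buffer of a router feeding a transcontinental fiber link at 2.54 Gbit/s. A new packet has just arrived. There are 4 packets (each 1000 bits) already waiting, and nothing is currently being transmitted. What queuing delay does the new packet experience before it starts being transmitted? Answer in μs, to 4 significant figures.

1.575 μs

Each queued packet: L/R = 1000/2540000000 = 0.393701 μs.
4 queued → 1.5748 μs.
Queuing delay = 1.575 μs.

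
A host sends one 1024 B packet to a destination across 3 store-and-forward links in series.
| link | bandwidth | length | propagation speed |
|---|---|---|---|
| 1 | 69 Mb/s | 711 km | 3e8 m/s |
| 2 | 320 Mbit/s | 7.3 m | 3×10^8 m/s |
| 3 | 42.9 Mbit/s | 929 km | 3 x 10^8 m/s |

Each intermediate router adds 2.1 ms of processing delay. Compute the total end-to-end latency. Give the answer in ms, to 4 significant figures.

10.00 ms

L = 1024 × 8 = 8192 bits.
Transmission delays (L/R per hop): 0.118725, 0.0256, 0.190956 ms; sum = 0.33528 ms.
Propagation delays (d/s per hop): 2.37, 2.43333e-05, 3.09667 ms; sum = 5.46669 ms.
Processing at 2 router(s): 2 × 2.1 ms = 4.2 ms.
End-to-end = 10.00 ms.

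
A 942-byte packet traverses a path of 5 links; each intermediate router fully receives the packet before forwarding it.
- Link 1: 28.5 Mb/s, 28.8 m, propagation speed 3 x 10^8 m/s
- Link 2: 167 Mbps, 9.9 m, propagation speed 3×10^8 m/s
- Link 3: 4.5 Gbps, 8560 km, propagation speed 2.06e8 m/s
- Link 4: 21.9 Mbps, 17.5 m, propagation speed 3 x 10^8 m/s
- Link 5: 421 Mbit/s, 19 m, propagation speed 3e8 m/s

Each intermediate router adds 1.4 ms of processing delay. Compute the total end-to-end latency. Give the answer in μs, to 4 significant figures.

L = 942 × 8 = 7536 bits.
Transmission delays (L/R per hop): 264.421, 45.1257, 1.67467, 344.11, 17.9002 μs; sum = 673.231 μs.
Propagation delays (d/s per hop): 0.096, 0.033, 41553.4, 0.0583333, 0.0633333 μs; sum = 41553.6 μs.
Processing at 4 router(s): 4 × 1.4 ms = 5600 μs.
End-to-end = 47830 μs.

47830 μs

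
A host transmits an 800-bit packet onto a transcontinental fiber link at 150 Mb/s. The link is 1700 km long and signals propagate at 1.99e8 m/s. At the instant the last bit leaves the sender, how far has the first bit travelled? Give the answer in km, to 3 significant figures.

t_tx = L/R = 800/150000000 = 5.33333e-06 s.
Distance = s × t_tx = 199000000 × 5.33333e-06 = 1.06 km.

1.06 km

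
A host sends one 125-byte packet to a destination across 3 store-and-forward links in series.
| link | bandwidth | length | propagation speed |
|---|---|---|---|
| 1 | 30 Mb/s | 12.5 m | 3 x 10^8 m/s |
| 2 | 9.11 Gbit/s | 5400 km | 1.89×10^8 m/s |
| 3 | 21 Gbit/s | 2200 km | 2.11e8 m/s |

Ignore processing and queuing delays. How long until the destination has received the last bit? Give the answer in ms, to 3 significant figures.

L = 125 × 8 = 1000 bits.
Transmission delays (L/R per hop): 0.0333333, 0.000109769, 4.7619e-05 ms; sum = 0.0334907 ms.
Propagation delays (d/s per hop): 4.16667e-05, 28.5714, 10.4265 ms; sum = 38.998 ms.
End-to-end = 39.0 ms.

39.0 ms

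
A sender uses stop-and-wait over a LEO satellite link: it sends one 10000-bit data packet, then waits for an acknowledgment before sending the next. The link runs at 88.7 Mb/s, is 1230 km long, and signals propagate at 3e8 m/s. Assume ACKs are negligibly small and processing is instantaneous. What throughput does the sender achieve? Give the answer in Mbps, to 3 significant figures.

1.20 Mbps

t_tx = L/R = 10000/88700000 = 0.00011274 s.
t_prop = 1230000/300000000 = 0.0041 s; RTT = 0.0082 s.
Cycle = t_tx + RTT = 0.00831274 s.
Throughput = L / cycle = 10000 / 0.00831274 = 1.20 Mbps.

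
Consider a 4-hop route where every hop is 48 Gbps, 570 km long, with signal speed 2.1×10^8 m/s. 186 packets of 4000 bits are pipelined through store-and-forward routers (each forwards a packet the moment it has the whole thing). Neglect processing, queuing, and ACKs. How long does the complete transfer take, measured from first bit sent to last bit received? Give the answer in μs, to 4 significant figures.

Per-hop transmission t_tx = L/R = 4000/48000000000 = 0.0833333 μs.
Per-hop propagation t_prop = 570000/210000000 = 2714.29 μs.
Pipeline fill: first packet needs 4·t_tx to clear all hops; remaining 185 packets each add one t_tx.
Total = (4+186-1)·t_tx + 4·t_prop = 189·0.0833333 + 4·2714.29 = 10870 μs.

10870 μs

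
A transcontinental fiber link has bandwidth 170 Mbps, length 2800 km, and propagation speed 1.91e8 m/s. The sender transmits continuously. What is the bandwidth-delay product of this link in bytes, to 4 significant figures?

311500 bytes

Propagation delay = 2800000 / 191000000 = 0.0146597 s.
BDP = R × t_prop = 170000000 × 0.0146597 = 2492150 bits.
In bytes: 2492150/8 = 311500 bytes.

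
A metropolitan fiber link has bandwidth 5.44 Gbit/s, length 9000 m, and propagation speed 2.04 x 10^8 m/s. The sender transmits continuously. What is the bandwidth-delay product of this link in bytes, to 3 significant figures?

Propagation delay = 9000 / 204000000 = 4.41176e-05 s.
BDP = R × t_prop = 5440000000 × 4.41176e-05 = 240000 bits.
In bytes: 240000/8 = 30000 bytes.

30000 bytes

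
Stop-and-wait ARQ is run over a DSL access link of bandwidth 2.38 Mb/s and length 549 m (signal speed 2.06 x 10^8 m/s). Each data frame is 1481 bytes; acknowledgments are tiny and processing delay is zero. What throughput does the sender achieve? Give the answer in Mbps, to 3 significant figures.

2.38 Mbps

t_tx = L/R = 11848/2380000 = 0.00497815 s.
t_prop = 549/206000000 = 2.66505e-06 s; RTT = 5.3301e-06 s.
Cycle = t_tx + RTT = 0.00498348 s.
Throughput = L / cycle = 11848 / 0.00498348 = 2.38 Mbps.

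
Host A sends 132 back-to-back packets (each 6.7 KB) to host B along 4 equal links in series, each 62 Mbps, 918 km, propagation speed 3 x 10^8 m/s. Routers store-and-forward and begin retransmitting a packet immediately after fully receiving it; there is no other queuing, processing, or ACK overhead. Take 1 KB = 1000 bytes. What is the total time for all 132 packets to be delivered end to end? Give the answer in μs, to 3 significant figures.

129000 μs

Per-hop transmission t_tx = L/R = 53600/62000000 = 864.516 μs.
Per-hop propagation t_prop = 918000/300000000 = 3060 μs.
Pipeline fill: first packet needs 4·t_tx to clear all hops; remaining 131 packets each add one t_tx.
Total = (4+132-1)·t_tx + 4·t_prop = 135·864.516 + 4·3060 = 129000 μs.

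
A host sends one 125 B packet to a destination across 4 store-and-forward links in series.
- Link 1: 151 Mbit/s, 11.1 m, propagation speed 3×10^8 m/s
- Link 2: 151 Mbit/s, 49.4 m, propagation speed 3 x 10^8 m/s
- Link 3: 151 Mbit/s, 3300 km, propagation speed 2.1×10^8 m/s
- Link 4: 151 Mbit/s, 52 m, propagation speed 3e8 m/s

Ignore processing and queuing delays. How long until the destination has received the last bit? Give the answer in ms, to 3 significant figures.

15.7 ms

L = 125 × 8 = 1000 bits.
Transmission delay per hop = L/R = 1000/151000000 = 0.00662252 ms; 4 hops → 0.0264901 ms.
Propagation delays (d/s per hop): 3.7e-05, 0.000164667, 15.7143, 0.000173333 ms; sum = 15.7147 ms.
End-to-end = 15.7 ms.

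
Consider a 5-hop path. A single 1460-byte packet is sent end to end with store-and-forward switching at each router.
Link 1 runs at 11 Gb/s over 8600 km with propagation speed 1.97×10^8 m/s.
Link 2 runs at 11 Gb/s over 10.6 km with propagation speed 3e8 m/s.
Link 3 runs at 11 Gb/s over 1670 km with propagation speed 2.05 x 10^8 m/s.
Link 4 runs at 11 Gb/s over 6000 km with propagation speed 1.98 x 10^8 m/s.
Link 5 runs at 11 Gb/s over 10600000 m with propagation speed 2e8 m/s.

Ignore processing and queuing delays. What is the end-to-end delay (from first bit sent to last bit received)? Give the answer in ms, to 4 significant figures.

135.1 ms

L = 1460 × 8 = 11680 bits.
Transmission delay per hop = L/R = 11680/11000000000 = 0.00106182 ms; 5 hops → 0.00530909 ms.
Propagation delays (d/s per hop): 43.6548, 0.0353333, 8.14634, 30.303, 53 ms; sum = 135.14 ms.
End-to-end = 135.1 ms.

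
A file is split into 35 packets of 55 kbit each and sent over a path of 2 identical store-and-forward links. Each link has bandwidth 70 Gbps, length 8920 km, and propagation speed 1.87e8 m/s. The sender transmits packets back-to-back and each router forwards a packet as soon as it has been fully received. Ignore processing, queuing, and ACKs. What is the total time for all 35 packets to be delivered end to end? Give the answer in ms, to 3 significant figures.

95.4 ms

Per-hop transmission t_tx = L/R = 55000/70000000000 = 0.000785714 ms.
Per-hop propagation t_prop = 8920000/187000000 = 47.7005 ms.
Pipeline fill: first packet needs 2·t_tx to clear all hops; remaining 34 packets each add one t_tx.
Total = (2+35-1)·t_tx + 2·t_prop = 36·0.000785714 + 2·47.7005 = 95.4 ms.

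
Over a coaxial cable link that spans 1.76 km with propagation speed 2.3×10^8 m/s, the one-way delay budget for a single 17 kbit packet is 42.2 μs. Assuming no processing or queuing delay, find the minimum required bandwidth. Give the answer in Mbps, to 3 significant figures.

492 Mbps

Propagation delay = 1760 / 2.3e+08 = 7.65217 μs.
Transmission budget = 42.2 − 7.65217 = 34.5478 μs.
R ≥ L / t_tx = 17000 bits / 3.45478e-05 s = 492 Mbps.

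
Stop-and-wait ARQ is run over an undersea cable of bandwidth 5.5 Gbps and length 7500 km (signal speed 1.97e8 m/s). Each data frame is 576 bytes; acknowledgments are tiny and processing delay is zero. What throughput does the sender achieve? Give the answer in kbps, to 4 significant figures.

t_tx = L/R = 4608/5500000000 = 8.37818e-07 s.
t_prop = 7500000/197000000 = 0.0380711 s; RTT = 0.0761421 s.
Cycle = t_tx + RTT = 0.076143 s.
Throughput = L / cycle = 4608 / 0.076143 = 60.52 kbps.

60.52 kbps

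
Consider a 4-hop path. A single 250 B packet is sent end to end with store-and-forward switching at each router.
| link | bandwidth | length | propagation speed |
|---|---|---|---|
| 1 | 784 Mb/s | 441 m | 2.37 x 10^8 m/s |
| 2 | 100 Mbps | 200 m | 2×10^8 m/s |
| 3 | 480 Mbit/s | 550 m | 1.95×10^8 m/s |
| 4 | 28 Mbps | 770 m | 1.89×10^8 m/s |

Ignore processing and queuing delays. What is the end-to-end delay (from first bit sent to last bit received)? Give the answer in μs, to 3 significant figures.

L = 250 × 8 = 2000 bits.
Transmission delays (L/R per hop): 2.55102, 20, 4.16667, 71.4286 μs; sum = 98.1463 μs.
Propagation delays (d/s per hop): 1.86076, 1, 2.82051, 4.07407 μs; sum = 9.75535 μs.
End-to-end = 108 μs.

108 μs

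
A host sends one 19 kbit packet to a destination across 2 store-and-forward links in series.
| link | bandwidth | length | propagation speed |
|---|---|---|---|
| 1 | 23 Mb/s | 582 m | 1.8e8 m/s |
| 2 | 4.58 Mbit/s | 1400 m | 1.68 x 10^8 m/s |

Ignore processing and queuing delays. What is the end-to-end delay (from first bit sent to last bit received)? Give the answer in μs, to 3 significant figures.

L = 19000 bits.
Transmission delays (L/R per hop): 826.087, 4148.47 μs; sum = 4974.56 μs.
Propagation delays (d/s per hop): 3.23333, 8.33333 μs; sum = 11.5667 μs.
End-to-end = 4990 μs.

4990 μs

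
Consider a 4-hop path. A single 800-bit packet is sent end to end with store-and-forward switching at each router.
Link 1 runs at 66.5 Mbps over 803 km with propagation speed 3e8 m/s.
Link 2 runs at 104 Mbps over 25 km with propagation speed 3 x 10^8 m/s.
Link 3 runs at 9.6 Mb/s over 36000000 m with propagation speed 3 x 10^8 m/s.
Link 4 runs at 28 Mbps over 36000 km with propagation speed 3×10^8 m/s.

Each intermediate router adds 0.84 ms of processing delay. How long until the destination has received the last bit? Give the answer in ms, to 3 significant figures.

245 ms

Transmission delays (L/R per hop): 0.0120301, 0.00769231, 0.0833333, 0.0285714 ms; sum = 0.131627 ms.
Propagation delays (d/s per hop): 2.67667, 0.0833333, 120, 120 ms; sum = 242.76 ms.
Processing at 3 router(s): 3 × 0.84 ms = 2.52 ms.
End-to-end = 245 ms.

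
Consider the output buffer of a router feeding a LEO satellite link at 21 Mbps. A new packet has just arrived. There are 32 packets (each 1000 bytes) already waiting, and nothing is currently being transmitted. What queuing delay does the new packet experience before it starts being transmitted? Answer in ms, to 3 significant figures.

Each queued packet: L/R = 8000/21000000 = 0.380952 ms.
32 queued → 12.1905 ms.
Queuing delay = 12.2 ms.

12.2 ms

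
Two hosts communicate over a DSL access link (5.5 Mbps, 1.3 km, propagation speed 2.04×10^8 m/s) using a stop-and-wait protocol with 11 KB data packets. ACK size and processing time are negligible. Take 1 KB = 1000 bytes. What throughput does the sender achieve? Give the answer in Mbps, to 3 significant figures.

t_tx = L/R = 88000/5500000 = 0.016 s.
t_prop = 1300/204000000 = 6.37255e-06 s; RTT = 1.27451e-05 s.
Cycle = t_tx + RTT = 0.0160127 s.
Throughput = L / cycle = 88000 / 0.0160127 = 5.50 Mbps.

5.50 Mbps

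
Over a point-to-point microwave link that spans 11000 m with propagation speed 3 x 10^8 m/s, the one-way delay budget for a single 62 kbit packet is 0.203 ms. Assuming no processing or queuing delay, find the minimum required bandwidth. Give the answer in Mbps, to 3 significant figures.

373 Mbps

Propagation delay = 11000 / 300000000 = 0.0366667 ms.
Transmission budget = 0.203 − 0.0366667 = 0.166333 ms.
R ≥ L / t_tx = 62000 bits / 0.000166333 s = 373 Mbps.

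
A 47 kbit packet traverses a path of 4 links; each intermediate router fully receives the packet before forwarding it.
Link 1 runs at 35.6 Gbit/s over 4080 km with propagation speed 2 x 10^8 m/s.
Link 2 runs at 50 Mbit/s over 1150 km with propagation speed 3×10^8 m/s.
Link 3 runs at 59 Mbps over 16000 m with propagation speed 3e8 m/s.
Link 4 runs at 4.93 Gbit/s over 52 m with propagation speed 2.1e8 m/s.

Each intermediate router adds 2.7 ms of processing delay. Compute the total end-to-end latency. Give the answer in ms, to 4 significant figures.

34.13 ms

L = 47000 bits.
Transmission delays (L/R per hop): 0.00132022, 0.94, 0.79661, 0.00953347 ms; sum = 1.74746 ms.
Propagation delays (d/s per hop): 20.4, 3.83333, 0.0533333, 0.000247619 ms; sum = 24.2869 ms.
Processing at 3 router(s): 3 × 2.7 ms = 8.1 ms.
End-to-end = 34.13 ms.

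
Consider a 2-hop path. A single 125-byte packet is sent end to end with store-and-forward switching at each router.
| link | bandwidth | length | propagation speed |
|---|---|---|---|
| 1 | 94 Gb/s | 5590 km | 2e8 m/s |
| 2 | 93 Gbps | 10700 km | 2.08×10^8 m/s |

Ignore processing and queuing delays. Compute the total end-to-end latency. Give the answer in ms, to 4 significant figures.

L = 125 × 8 = 1000 bits.
Transmission delays (L/R per hop): 1.06383e-05, 1.07527e-05 ms; sum = 2.1391e-05 ms.
Propagation delays (d/s per hop): 27.95, 51.4423 ms; sum = 79.3923 ms.
End-to-end = 79.39 ms.

79.39 ms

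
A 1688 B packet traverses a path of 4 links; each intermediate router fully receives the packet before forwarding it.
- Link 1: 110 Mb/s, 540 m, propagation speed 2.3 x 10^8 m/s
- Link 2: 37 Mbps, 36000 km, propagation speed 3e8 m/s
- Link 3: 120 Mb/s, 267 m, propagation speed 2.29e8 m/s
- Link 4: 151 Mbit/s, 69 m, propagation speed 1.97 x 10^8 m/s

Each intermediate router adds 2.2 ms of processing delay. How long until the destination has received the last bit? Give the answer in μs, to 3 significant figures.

L = 1688 × 8 = 13504 bits.
Transmission delays (L/R per hop): 122.764, 364.973, 112.533, 89.4305 μs; sum = 689.7 μs.
Propagation delays (d/s per hop): 2.34783, 120000, 1.16594, 0.350254 μs; sum = 120004 μs.
Processing at 3 router(s): 3 × 2.2 ms = 6600 μs.
End-to-end = 127000 μs.

127000 μs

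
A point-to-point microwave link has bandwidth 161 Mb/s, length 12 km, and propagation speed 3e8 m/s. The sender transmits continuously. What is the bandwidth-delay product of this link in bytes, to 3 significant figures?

805 bytes

Propagation delay = 12000 / 300000000 = 4e-05 s.
BDP = R × t_prop = 161000000 × 4e-05 = 6440 bits.
In bytes: 6440/8 = 805 bytes.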